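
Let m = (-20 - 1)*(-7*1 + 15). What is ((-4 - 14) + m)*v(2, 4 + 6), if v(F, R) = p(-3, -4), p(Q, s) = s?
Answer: 744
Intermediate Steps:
v(F, R) = -4
m = -168 (m = -21*(-7 + 15) = -21*8 = -168)
((-4 - 14) + m)*v(2, 4 + 6) = ((-4 - 14) - 168)*(-4) = (-18 - 168)*(-4) = -186*(-4) = 744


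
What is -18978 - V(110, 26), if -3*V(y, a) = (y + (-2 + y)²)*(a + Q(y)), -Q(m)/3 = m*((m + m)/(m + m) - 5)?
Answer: 15790870/3 ≈ 5.2636e+6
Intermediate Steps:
Q(m) = 12*m (Q(m) = -3*m*((m + m)/(m + m) - 5) = -3*m*((2*m)/((2*m)) - 5) = -3*m*((2*m)*(1/(2*m)) - 5) = -3*m*(1 - 5) = -3*m*(-4) = -(-12)*m = 12*m)
V(y, a) = -(a + 12*y)*(y + (-2 + y)²)/3 (V(y, a) = -(y + (-2 + y)²)*(a + 12*y)/3 = -(a + 12*y)*(y + (-2 + y)²)/3)
-18978 - V(110, 26) = -18978 - (-4*110² - 4*110*(-2 + 110)² - ⅓*26*110 - ⅓*26*(-2 + 110)²) = -18978 - (-4*12100 - 4*110*108² - 2860/3 - ⅓*26*108²) = -18978 - (-48400 - 4*110*11664 - 2860/3 - ⅓*26*11664) = -18978 - (-48400 - 5132160 - 2860/3 - 101088) = -18978 - 1*(-15847804/3) = -18978 + 15847804/3 = 15790870/3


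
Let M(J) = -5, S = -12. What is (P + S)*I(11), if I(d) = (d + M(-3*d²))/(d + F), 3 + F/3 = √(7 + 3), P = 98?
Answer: -12 + 18*√10 ≈ 44.921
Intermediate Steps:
F = -9 + 3*√10 (F = -9 + 3*√(7 + 3) = -9 + 3*√10 ≈ 0.48683)
I(d) = (-5 + d)/(-9 + d + 3*√10) (I(d) = (d - 5)/(d + (-9 + 3*√10)) = (-5 + d)/(-9 + d + 3*√10))
(P + S)*I(11) = (98 - 12)*((-5 + 11)/(-9 + 11 + 3*√10)) = 86*(6/(2 + 3*√10)) = 516/(2 + 3*√10)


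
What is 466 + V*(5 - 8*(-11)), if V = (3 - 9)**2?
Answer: 3814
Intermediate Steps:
V = 36 (V = (-6)**2 = 36)
466 + V*(5 - 8*(-11)) = 466 + 36*(5 - 8*(-11)) = 466 + 36*(5 + 88) = 466 + 36*93 = 466 + 3348 = 3814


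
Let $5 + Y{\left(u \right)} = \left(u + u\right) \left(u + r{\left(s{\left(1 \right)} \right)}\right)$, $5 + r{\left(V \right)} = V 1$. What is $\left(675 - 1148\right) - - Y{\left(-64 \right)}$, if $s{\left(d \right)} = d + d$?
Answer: $8098$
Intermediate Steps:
$s{\left(d \right)} = 2 d$
$r{\left(V \right)} = -5 + V$ ($r{\left(V \right)} = -5 + V 1 = -5 + V$)
$Y{\left(u \right)} = -5 + 2 u \left(-3 + u\right)$ ($Y{\left(u \right)} = -5 + \left(u + u\right) \left(u + \left(-5 + 2 \cdot 1\right)\right) = -5 + 2 u \left(u + \left(-5 + 2\right)\right) = -5 + 2 u \left(u - 3\right) = -5 + 2 u \left(-3 + u\right)$)
$\left(675 - 1148\right) - - Y{\left(-64 \right)} = \left(675 - 1148\right) - - (-5 - -384 + 2 \left(-64\right)^{2}) = \left(675 - 1148\right) - - (-5 + 384 + 2 \cdot 4096) = -473 - - (-5 + 384 + 8192) = -473 - \left(-1\right) 8571 = -473 - -8571 = -473 + 8571 = 8098$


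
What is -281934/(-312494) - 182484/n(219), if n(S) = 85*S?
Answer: -507617193/57030155 ≈ -8.9008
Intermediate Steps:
-281934/(-312494) - 182484/n(219) = -281934/(-312494) - 182484/(85*219) = -281934*(-1/312494) - 182484/18615 = 140967/156247 - 182484*1/18615 = 140967/156247 - 60828/6205 = -507617193/57030155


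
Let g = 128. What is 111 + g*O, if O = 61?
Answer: 7919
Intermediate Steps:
111 + g*O = 111 + 128*61 = 111 + 7808 = 7919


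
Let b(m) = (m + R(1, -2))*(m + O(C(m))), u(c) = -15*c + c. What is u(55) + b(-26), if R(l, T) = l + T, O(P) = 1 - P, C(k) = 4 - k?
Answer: 715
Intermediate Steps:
u(c) = -14*c
R(l, T) = T + l
b(m) = (-1 + m)*(-3 + 2*m) (b(m) = (m + (-2 + 1))*(m + (1 - (4 - m))) = (m - 1)*(m + (1 + (-4 + m))) = (-1 + m)*(m + (-3 + m)) = (-1 + m)*(-3 + 2*m))
u(55) + b(-26) = -14*55 + (3 - 5*(-26) + 2*(-26)**2) = -770 + (3 + 130 + 2*676) = -770 + (3 + 130 + 1352) = -770 + 1485 = 715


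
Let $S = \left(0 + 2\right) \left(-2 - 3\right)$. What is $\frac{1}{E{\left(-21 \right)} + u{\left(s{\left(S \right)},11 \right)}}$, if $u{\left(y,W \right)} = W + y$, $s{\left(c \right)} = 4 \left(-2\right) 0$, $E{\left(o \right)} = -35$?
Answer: $- \frac{1}{24} \approx -0.041667$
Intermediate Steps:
$S = -10$ ($S = 2 \left(-5\right) = -10$)
$s{\left(c \right)} = 0$ ($s{\left(c \right)} = \left(-8\right) 0 = 0$)
$\frac{1}{E{\left(-21 \right)} + u{\left(s{\left(S \right)},11 \right)}} = \frac{1}{-35 + \left(11 + 0\right)} = \frac{1}{-35 + 11} = \frac{1}{-24} = - \frac{1}{24}$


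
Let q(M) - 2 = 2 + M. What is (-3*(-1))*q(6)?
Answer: 30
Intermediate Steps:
q(M) = 4 + M (q(M) = 2 + (2 + M) = 4 + M)
(-3*(-1))*q(6) = (-3*(-1))*(4 + 6) = 3*10 = 30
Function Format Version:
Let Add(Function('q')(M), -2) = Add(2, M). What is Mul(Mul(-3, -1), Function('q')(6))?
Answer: 30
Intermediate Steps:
Function('q')(M) = Add(4, M) (Function('q')(M) = Add(2, Add(2, M)) = Add(4, M))
Mul(Mul(-3, -1), Function('q')(6)) = Mul(Mul(-3, -1), Add(4, 6)) = Mul(3, 10) = 30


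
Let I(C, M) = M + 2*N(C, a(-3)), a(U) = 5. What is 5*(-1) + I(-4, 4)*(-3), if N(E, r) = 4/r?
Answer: -109/5 ≈ -21.800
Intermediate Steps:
I(C, M) = 8/5 + M (I(C, M) = M + 2*(4/5) = M + 2*(4*(⅕)) = M + 2*(⅘) = M + 8/5 = 8/5 + M)
5*(-1) + I(-4, 4)*(-3) = 5*(-1) + (8/5 + 4)*(-3) = -5 + (28/5)*(-3) = -5 - 84/5 = -109/5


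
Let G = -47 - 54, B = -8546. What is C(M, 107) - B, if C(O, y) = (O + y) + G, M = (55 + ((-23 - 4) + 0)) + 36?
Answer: 8616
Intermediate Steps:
G = -101
M = 64 (M = (55 + (-27 + 0)) + 36 = (55 - 27) + 36 = 28 + 36 = 64)
C(O, y) = -101 + O + y (C(O, y) = (O + y) - 101 = -101 + O + y)
C(M, 107) - B = (-101 + 64 + 107) - 1*(-8546) = 70 + 8546 = 8616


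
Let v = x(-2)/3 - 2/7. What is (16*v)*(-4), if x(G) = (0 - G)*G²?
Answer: -3200/21 ≈ -152.38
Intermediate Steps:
x(G) = -G³ (x(G) = (-G)*G² = -G³)
v = 50/21 (v = -1*(-2)³/3 - 2/7 = -1*(-8)*(⅓) - 2*⅐ = 8*(⅓) - 2/7 = 8/3 - 2/7 = 50/21 ≈ 2.3810)
(16*v)*(-4) = (16*(50/21))*(-4) = (800/21)*(-4) = -3200/21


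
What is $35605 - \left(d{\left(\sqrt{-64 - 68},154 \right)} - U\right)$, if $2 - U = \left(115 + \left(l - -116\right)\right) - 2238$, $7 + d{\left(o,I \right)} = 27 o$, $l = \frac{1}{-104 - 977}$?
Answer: $\frac{40668302}{1081} - 54 i \sqrt{33} \approx 37621.0 - 310.21 i$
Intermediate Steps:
$l = - \frac{1}{1081}$ ($l = \frac{1}{-1081} = - \frac{1}{1081} \approx -0.00092507$)
$d{\left(o,I \right)} = -7 + 27 o$
$U = \frac{2171730}{1081}$ ($U = 2 - \left(\left(115 - - \frac{125395}{1081}\right) - 2238\right) = 2 - \left(\left(115 + \left(- \frac{1}{1081} + 116\right)\right) - 2238\right) = 2 - \left(\left(115 + \frac{125395}{1081}\right) - 2238\right) = 2 - \left(\frac{249710}{1081} - 2238\right) = 2 - - \frac{2169568}{1081} = 2 + \frac{2169568}{1081} = \frac{2171730}{1081} \approx 2009.0$)
$35605 - \left(d{\left(\sqrt{-64 - 68},154 \right)} - U\right) = 35605 - \left(\left(-7 + 27 \sqrt{-64 - 68}\right) - \frac{2171730}{1081}\right) = 35605 - \left(\left(-7 + 27 \sqrt{-132}\right) - \frac{2171730}{1081}\right) = 35605 - \left(\left(-7 + 27 \cdot 2 i \sqrt{33}\right) - \frac{2171730}{1081}\right) = 35605 - \left(\left(-7 + 54 i \sqrt{33}\right) - \frac{2171730}{1081}\right) = 35605 - \left(- \frac{2179297}{1081} + 54 i \sqrt{33}\right) = 35605 + \left(\frac{2179297}{1081} - 54 i \sqrt{33}\right) = \frac{40668302}{1081} - 54 i \sqrt{33}$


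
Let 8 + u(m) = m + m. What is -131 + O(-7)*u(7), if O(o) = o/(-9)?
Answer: -379/3 ≈ -126.33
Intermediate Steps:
O(o) = -o/9 (O(o) = o*(-⅑) = -o/9)
u(m) = -8 + 2*m (u(m) = -8 + (m + m) = -8 + 2*m)
-131 + O(-7)*u(7) = -131 + (-⅑*(-7))*(-8 + 2*7) = -131 + 7*(-8 + 14)/9 = -131 + (7/9)*6 = -131 + 14/3 = -379/3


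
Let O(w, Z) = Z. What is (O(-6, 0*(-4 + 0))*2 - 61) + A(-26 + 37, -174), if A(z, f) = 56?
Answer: -5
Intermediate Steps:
(O(-6, 0*(-4 + 0))*2 - 61) + A(-26 + 37, -174) = ((0*(-4 + 0))*2 - 61) + 56 = ((0*(-4))*2 - 61) + 56 = (0*2 - 61) + 56 = (0 - 61) + 56 = -61 + 56 = -5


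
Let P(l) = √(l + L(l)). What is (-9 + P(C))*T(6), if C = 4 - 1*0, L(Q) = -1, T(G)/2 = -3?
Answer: 54 - 6*√3 ≈ 43.608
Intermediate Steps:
T(G) = -6 (T(G) = 2*(-3) = -6)
C = 4 (C = 4 + 0 = 4)
P(l) = √(-1 + l) (P(l) = √(l - 1) = √(-1 + l))
(-9 + P(C))*T(6) = (-9 + √(-1 + 4))*(-6) = (-9 + √3)*(-6) = 54 - 6*√3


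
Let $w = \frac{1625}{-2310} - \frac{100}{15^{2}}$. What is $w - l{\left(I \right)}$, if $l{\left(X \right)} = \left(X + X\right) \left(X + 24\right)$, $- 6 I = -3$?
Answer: $- \frac{17774}{693} \approx -25.648$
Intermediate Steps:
$I = \frac{1}{2}$ ($I = \left(- \frac{1}{6}\right) \left(-3\right) = \frac{1}{2} \approx 0.5$)
$l{\left(X \right)} = 2 X \left(24 + X\right)$
$w = - \frac{1591}{1386}$ ($w = 1625 \left(- \frac{1}{2310}\right) - \frac{100}{225} = - \frac{325}{462} - \frac{4}{9} = - \frac{1591}{1386} \approx -1.1479$)
$w - l{\left(I \right)} = - \frac{1591}{1386} - 2 \cdot \frac{1}{2} \left(24 + \frac{1}{2}\right) = - \frac{1591}{1386} - 2 \cdot \frac{1}{2} \cdot \frac{49}{2} = - \frac{1591}{1386} - \frac{49}{2} = - \frac{17774}{693}$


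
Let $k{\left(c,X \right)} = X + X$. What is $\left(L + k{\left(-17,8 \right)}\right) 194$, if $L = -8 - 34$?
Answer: $-5044$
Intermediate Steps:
$k{\left(c,X \right)} = 2 X$
$L = -42$
$\left(L + k{\left(-17,8 \right)}\right) 194 = \left(-42 + 2 \cdot 8\right) 194 = \left(-42 + 16\right) 194 = \left(-26\right) 194 = -5044$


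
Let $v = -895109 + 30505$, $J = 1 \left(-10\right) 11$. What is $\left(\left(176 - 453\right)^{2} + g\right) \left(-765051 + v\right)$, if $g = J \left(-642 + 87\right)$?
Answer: $-224532236245$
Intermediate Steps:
$J = -110$ ($J = \left(-10\right) 11 = -110$)
$v = -864604$
$g = 61050$ ($g = - 110 \left(-642 + 87\right) = \left(-110\right) \left(-555\right) = 61050$)
$\left(\left(176 - 453\right)^{2} + g\right) \left(-765051 + v\right) = \left(\left(176 - 453\right)^{2} + 61050\right) \left(-765051 - 864604\right) = \left(\left(-277\right)^{2} + 61050\right) \left(-1629655\right) = \left(76729 + 61050\right) \left(-1629655\right) = 137779 \left(-1629655\right) = -224532236245$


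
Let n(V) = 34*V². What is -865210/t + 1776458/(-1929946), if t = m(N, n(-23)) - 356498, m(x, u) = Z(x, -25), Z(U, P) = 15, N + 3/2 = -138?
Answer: 518265750723/343996469959 ≈ 1.5066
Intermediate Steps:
N = -279/2 (N = -3/2 - 138 = -279/2 ≈ -139.50)
m(x, u) = 15
t = -356483 (t = 15 - 356498 = -356483)
-865210/t + 1776458/(-1929946) = -865210/(-356483) + 1776458/(-1929946) = -865210*(-1/356483) + 1776458*(-1/1929946) = 865210/356483 - 888229/964973 = 518265750723/343996469959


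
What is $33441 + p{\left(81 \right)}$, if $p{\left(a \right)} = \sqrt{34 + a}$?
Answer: $33441 + \sqrt{115} \approx 33452.0$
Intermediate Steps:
$33441 + p{\left(81 \right)} = 33441 + \sqrt{34 + 81} = 33441 + \sqrt{115}$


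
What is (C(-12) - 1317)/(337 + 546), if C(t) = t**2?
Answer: -1173/883 ≈ -1.3284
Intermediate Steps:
(C(-12) - 1317)/(337 + 546) = ((-12)**2 - 1317)/(337 + 546) = (144 - 1317)/883 = (1/883)*(-1173) = -1173/883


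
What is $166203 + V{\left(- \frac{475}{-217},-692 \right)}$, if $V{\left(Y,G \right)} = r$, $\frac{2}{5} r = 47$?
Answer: $\frac{332641}{2} \approx 1.6632 \cdot 10^{5}$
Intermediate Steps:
$r = \frac{235}{2}$ ($r = \frac{5}{2} \cdot 47 = \frac{235}{2} \approx 117.5$)
$V{\left(Y,G \right)} = \frac{235}{2}$
$166203 + V{\left(- \frac{475}{-217},-692 \right)} = 166203 + \frac{235}{2} = \frac{332641}{2}$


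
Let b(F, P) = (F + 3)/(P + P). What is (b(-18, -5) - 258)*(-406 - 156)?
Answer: 144153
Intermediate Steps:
b(F, P) = (3 + F)/(2*P) (b(F, P) = (3 + F)/((2*P)) = (3 + F)*(1/(2*P)) = (3 + F)/(2*P))
(b(-18, -5) - 258)*(-406 - 156) = ((½)*(3 - 18)/(-5) - 258)*(-406 - 156) = ((½)*(-⅕)*(-15) - 258)*(-562) = (3/2 - 258)*(-562) = -513/2*(-562) = 144153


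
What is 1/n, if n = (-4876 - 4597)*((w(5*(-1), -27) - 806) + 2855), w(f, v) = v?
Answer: -1/19154406 ≈ -5.2207e-8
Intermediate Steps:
n = -19154406 (n = (-4876 - 4597)*((-27 - 806) + 2855) = -9473*(-833 + 2855) = -9473*2022 = -19154406)
1/n = 1/(-19154406) = -1/19154406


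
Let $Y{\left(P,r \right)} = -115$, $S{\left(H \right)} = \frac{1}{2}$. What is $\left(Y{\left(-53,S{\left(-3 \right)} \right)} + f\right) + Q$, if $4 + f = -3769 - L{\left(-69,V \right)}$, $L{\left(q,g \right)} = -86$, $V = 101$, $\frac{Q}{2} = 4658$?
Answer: $5514$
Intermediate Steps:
$S{\left(H \right)} = \frac{1}{2}$
$Q = 9316$ ($Q = 2 \cdot 4658 = 9316$)
$f = -3687$ ($f = -4 - 3683 = -3687$)
$\left(Y{\left(-53,S{\left(-3 \right)} \right)} + f\right) + Q = \left(-115 - 3687\right) + 9316 = -3802 + 9316 = 5514$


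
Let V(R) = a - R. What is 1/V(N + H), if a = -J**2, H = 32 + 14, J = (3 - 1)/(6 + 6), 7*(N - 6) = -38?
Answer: -252/11743 ≈ -0.021460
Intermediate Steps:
N = 4/7 (N = 6 + (1/7)*(-38) = 6 - 38/7 = 4/7 ≈ 0.57143)
J = 1/6 (J = 2/12 = 2*(1/12) = 1/6 ≈ 0.16667)
H = 46
a = -1/36 (a = -(1/6)**2 = -1*1/36 = -1/36 ≈ -0.027778)
V(R) = -1/36 - R
1/V(N + H) = 1/(-1/36 - (4/7 + 46)) = 1/(-1/36 - 1*326/7) = 1/(-1/36 - 326/7) = 1/(-11743/252) = -252/11743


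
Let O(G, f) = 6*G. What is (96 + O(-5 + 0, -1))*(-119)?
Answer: -7854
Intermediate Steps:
(96 + O(-5 + 0, -1))*(-119) = (96 + 6*(-5 + 0))*(-119) = (96 + 6*(-5))*(-119) = (96 - 30)*(-119) = 66*(-119) = -7854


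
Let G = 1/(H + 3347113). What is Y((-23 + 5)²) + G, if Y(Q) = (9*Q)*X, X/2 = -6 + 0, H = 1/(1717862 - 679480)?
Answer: -121617561534677282/3475581891167 ≈ -34992.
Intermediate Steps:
H = 1/1038382 ≈ 9.6304e-7
X = -12 (X = 2*(-6 + 0) = 2*(-6) = -12)
Y(Q) = -108*Q (Y(Q) = (9*Q)*(-12) = -108*Q)
G = 1038382/3475581891167 (G = 1/(1/1038382 + 3347113) = 1/(3475581891167/1038382) = 1038382/3475581891167 ≈ 2.9876e-7)
Y((-23 + 5)²) + G = -108*(-23 + 5)² + 1038382/3475581891167 = -108*(-18)² + 1038382/3475581891167 = -108*324 + 1038382/3475581891167 = -34992 + 1038382/3475581891167 = -121617561534677282/3475581891167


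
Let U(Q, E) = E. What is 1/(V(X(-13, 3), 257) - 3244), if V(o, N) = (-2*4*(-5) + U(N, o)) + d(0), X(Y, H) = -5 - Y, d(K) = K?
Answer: -1/3196 ≈ -0.00031289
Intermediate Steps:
V(o, N) = 40 + o (V(o, N) = (-2*4*(-5) + o) + 0 = (-8*(-5) + o) + 0 = (40 + o) + 0 = 40 + o)
1/(V(X(-13, 3), 257) - 3244) = 1/((40 + (-5 - 1*(-13))) - 3244) = 1/((40 + (-5 + 13)) - 3244) = 1/((40 + 8) - 3244) = 1/(48 - 3244) = 1/(-3196) = -1/3196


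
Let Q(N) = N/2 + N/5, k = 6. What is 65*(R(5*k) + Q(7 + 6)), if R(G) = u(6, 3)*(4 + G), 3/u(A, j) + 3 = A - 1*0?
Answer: 5603/2 ≈ 2801.5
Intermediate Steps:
u(A, j) = 3/(-3 + A) (u(A, j) = 3/(-3 + (A - 1*0)) = 3/(-3 + (A + 0)) = 3/(-3 + A))
Q(N) = 7*N/10 (Q(N) = N*(½) + N*(⅕) = N/2 + N/5 = 7*N/10)
R(G) = 4 + G (R(G) = (3/(-3 + 6))*(4 + G) = (3/3)*(4 + G) = (3*(⅓))*(4 + G) = 1*(4 + G) = 4 + G)
65*(R(5*k) + Q(7 + 6)) = 65*((4 + 5*6) + 7*(7 + 6)/10) = 65*((4 + 30) + (7/10)*13) = 65*(34 + 91/10) = 65*(431/10) = 5603/2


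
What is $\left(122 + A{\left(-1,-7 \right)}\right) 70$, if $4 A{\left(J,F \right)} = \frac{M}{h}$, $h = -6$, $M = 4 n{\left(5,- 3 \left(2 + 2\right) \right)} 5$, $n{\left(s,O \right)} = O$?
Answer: $9240$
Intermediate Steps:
$M = -240$ ($M = 4 \left(- 3 \left(2 + 2\right)\right) 5 = 4 \left(\left(-3\right) 4\right) 5 = 4 \left(-12\right) 5 = \left(-48\right) 5 = -240$)
$A{\left(J,F \right)} = 10$ ($A{\left(J,F \right)} = \frac{\left(-240\right) \frac{1}{-6}}{4} = \frac{\left(-240\right) \left(- \frac{1}{6}\right)}{4} = \frac{1}{4} \cdot 40 = 10$)
$\left(122 + A{\left(-1,-7 \right)}\right) 70 = \left(122 + 10\right) 70 = 132 \cdot 70 = 9240$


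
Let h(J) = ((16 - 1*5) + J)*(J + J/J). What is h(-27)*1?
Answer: 416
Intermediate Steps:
h(J) = (1 + J)*(11 + J) (h(J) = ((16 - 5) + J)*(J + 1) = (11 + J)*(1 + J) = (1 + J)*(11 + J))
h(-27)*1 = (11 + (-27)**2 + 12*(-27))*1 = (11 + 729 - 324)*1 = 416*1 = 416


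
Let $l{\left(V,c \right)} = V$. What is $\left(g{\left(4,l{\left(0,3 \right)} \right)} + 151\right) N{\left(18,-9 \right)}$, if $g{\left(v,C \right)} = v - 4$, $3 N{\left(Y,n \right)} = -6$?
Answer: $-302$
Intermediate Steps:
$N{\left(Y,n \right)} = -2$ ($N{\left(Y,n \right)} = \frac{1}{3} \left(-6\right) = -2$)
$g{\left(v,C \right)} = -4 + v$ ($g{\left(v,C \right)} = v - 4 = -4 + v$)
$\left(g{\left(4,l{\left(0,3 \right)} \right)} + 151\right) N{\left(18,-9 \right)} = \left(\left(-4 + 4\right) + 151\right) \left(-2\right) = \left(0 + 151\right) \left(-2\right) = 151 \left(-2\right) = -302$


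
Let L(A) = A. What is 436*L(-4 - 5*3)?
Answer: -8284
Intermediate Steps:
436*L(-4 - 5*3) = 436*(-4 - 5*3) = 436*(-4 - 1*15) = 436*(-4 - 15) = 436*(-19) = -8284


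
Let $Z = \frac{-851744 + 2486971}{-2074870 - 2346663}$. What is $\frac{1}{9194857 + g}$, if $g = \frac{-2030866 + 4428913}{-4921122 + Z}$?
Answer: $\frac{21758904955253}{200070008937098787770} \approx 1.0876 \cdot 10^{-7}$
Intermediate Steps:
$Z = - \frac{1635227}{4421533}$ ($Z = \frac{1635227}{-4421533} = 1635227 \left(- \frac{1}{4421533}\right) = - \frac{1635227}{4421533} \approx -0.36983$)
$g = - \frac{10603043946051}{21758904955253}$ ($g = \frac{-2030866 + 4428913}{-4921122 - \frac{1635227}{4421533}} = \frac{2398047}{- \frac{21758904955253}{4421533}} = 2398047 \left(- \frac{4421533}{21758904955253}\right) = - \frac{10603043946051}{21758904955253} \approx -0.4873$)
$\frac{1}{9194857 + g} = \frac{1}{9194857 - \frac{10603043946051}{21758904955253}} = \frac{1}{\frac{200070008937098787770}{21758904955253}} = \frac{21758904955253}{200070008937098787770}$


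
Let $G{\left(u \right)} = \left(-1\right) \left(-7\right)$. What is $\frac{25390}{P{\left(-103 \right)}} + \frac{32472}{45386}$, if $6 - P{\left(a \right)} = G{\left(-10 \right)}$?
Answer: $- \frac{52378094}{2063} \approx -25389.0$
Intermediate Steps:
$G{\left(u \right)} = 7$
$P{\left(a \right)} = -1$ ($P{\left(a \right)} = 6 - 7 = -1$)
$\frac{25390}{P{\left(-103 \right)}} + \frac{32472}{45386} = \frac{25390}{-1} + \frac{32472}{45386} = 25390 \left(-1\right) + 32472 \cdot \frac{1}{45386} = -25390 + \frac{1476}{2063} = - \frac{52378094}{2063}$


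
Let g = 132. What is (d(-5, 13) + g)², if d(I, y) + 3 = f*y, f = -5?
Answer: 4096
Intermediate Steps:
d(I, y) = -3 - 5*y
(d(-5, 13) + g)² = ((-3 - 5*13) + 132)² = ((-3 - 65) + 132)² = (-68 + 132)² = 64² = 4096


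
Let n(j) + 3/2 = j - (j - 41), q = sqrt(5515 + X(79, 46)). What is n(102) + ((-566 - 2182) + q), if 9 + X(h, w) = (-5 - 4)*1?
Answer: -5417/2 + sqrt(5497) ≈ -2634.4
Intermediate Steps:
X(h, w) = -18 (X(h, w) = -9 + (-5 - 4)*1 = -9 - 9*1 = -9 - 9 = -18)
q = sqrt(5497) (q = sqrt(5515 - 18) = sqrt(5497) ≈ 74.142)
n(j) = 79/2 (n(j) = -3/2 + (j - (j - 41)) = -3/2 + (j - (-41 + j)) = -3/2 + (j + (41 - j)) = -3/2 + 41 = 79/2)
n(102) + ((-566 - 2182) + q) = 79/2 + ((-566 - 2182) + sqrt(5497)) = 79/2 + (-2748 + sqrt(5497)) = -5417/2 + sqrt(5497)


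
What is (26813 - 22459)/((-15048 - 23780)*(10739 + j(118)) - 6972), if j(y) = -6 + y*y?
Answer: -2177/478694484 ≈ -4.5478e-6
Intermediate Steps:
j(y) = -6 + y**2
(26813 - 22459)/((-15048 - 23780)*(10739 + j(118)) - 6972) = (26813 - 22459)/((-15048 - 23780)*(10739 + (-6 + 118**2)) - 6972) = 4354/(-38828*(10739 + (-6 + 13924)) - 6972) = 4354/(-38828*(10739 + 13918) - 6972) = 4354/(-38828*24657 - 6972) = 4354/(-957381996 - 6972) = 4354/(-957388968) = 4354*(-1/957388968) = -2177/478694484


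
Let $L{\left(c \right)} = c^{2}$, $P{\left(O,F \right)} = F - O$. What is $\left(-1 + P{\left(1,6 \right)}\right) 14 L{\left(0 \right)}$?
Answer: $0$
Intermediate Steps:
$\left(-1 + P{\left(1,6 \right)}\right) 14 L{\left(0 \right)} = \left(-1 + \left(6 - 1\right)\right) 14 \cdot 0^{2} = \left(-1 + \left(6 - 1\right)\right) 14 \cdot 0 = \left(-1 + 5\right) 14 \cdot 0 = 4 \cdot 14 \cdot 0 = 56 \cdot 0 = 0$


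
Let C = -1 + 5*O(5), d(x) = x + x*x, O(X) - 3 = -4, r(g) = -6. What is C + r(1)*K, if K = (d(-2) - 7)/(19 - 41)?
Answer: -81/11 ≈ -7.3636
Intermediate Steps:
O(X) = -1 (O(X) = 3 - 4 = -1)
d(x) = x + x²
K = 5/22 (K = (-2*(1 - 2) - 7)/(19 - 41) = (-2*(-1) - 7)/(-22) = (2 - 7)*(-1/22) = -5*(-1/22) = 5/22 ≈ 0.22727)
C = -6 (C = -1 + 5*(-1) = -1 - 5 = -6)
C + r(1)*K = -6 - 6*5/22 = -6 - 15/11 = -81/11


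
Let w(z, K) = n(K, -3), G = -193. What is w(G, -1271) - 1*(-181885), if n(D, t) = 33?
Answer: 181918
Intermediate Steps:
w(z, K) = 33
w(G, -1271) - 1*(-181885) = 33 - 1*(-181885) = 33 + 181885 = 181918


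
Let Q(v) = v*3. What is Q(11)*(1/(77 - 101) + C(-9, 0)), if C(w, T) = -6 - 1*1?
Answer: -1859/8 ≈ -232.38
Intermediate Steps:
Q(v) = 3*v
C(w, T) = -7 (C(w, T) = -6 - 1 = -7)
Q(11)*(1/(77 - 101) + C(-9, 0)) = (3*11)*(1/(77 - 101) - 7) = 33*(1/(-24) - 7) = 33*(-1/24 - 7) = 33*(-169/24) = -1859/8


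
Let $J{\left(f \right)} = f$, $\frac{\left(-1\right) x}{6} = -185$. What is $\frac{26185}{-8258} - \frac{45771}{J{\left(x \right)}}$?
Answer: $- \frac{33920189}{763865} \approx -44.406$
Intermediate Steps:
$x = 1110$ ($x = \left(-6\right) \left(-185\right) = 1110$)
$\frac{26185}{-8258} - \frac{45771}{J{\left(x \right)}} = \frac{26185}{-8258} - \frac{45771}{1110} = 26185 \left(- \frac{1}{8258}\right) - \frac{15257}{370} = - \frac{26185}{8258} - \frac{15257}{370} = - \frac{33920189}{763865}$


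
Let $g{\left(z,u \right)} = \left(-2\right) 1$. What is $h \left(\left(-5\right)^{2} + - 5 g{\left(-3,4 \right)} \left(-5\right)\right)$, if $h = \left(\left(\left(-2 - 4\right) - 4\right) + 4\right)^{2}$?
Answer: $-900$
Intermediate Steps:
$g{\left(z,u \right)} = -2$
$h = 36$ ($h = \left(\left(-6 - 4\right) + 4\right)^{2} = \left(-10 + 4\right)^{2} = \left(-6\right)^{2} = 36$)
$h \left(\left(-5\right)^{2} + - 5 g{\left(-3,4 \right)} \left(-5\right)\right) = 36 \left(\left(-5\right)^{2} + \left(-5\right) \left(-2\right) \left(-5\right)\right) = 36 \left(25 + 10 \left(-5\right)\right) = 36 \left(25 - 50\right) = 36 \left(-25\right) = -900$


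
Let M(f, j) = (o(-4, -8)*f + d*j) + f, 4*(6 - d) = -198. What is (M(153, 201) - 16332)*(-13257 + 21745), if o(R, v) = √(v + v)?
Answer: -42639468 + 5194656*I ≈ -4.2639e+7 + 5.1947e+6*I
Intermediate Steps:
d = 111/2 (d = 6 - ¼*(-198) = 6 + 99/2 = 111/2 ≈ 55.500)
o(R, v) = √2*√v (o(R, v) = √(2*v) = √2*√v)
M(f, j) = f + 111*j/2 + 4*I*f (M(f, j) = ((√2*√(-8))*f + 111*j/2) + f = ((√2*(2*I*√2))*f + 111*j/2) + f = ((4*I)*f + 111*j/2) + f = (4*I*f + 111*j/2) + f = (111*j/2 + 4*I*f) + f = f + 111*j/2 + 4*I*f)
(M(153, 201) - 16332)*(-13257 + 21745) = ((153 + (111/2)*201 + 4*I*153) - 16332)*(-13257 + 21745) = ((153 + 22311/2 + 612*I) - 16332)*8488 = ((22617/2 + 612*I) - 16332)*8488 = (-10047/2 + 612*I)*8488 = -42639468 + 5194656*I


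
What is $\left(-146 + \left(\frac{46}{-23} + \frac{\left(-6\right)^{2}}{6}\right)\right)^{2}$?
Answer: $20164$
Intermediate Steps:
$\left(-146 + \left(\frac{46}{-23} + \frac{\left(-6\right)^{2}}{6}\right)\right)^{2} = \left(-146 + \left(46 \left(- \frac{1}{23}\right) + 36 \cdot \frac{1}{6}\right)\right)^{2} = \left(-146 + \left(-2 + 6\right)\right)^{2} = \left(-146 + 4\right)^{2} = \left(-142\right)^{2} = 20164$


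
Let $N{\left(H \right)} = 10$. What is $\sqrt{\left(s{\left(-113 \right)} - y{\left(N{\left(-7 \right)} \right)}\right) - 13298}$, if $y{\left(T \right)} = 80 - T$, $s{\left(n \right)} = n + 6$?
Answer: $35 i \sqrt{11} \approx 116.08 i$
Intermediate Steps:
$s{\left(n \right)} = 6 + n$
$\sqrt{\left(s{\left(-113 \right)} - y{\left(N{\left(-7 \right)} \right)}\right) - 13298} = \sqrt{\left(\left(6 - 113\right) - \left(80 - 10\right)\right) - 13298} = \sqrt{\left(-107 - \left(80 - 10\right)\right) - 13298} = \sqrt{\left(-107 - 70\right) - 13298} = \sqrt{-177 - 13298} = \sqrt{-13475} = 35 i \sqrt{11}$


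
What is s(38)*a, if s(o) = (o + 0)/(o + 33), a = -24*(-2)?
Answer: 1824/71 ≈ 25.690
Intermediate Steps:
a = 48
s(o) = o/(33 + o)
s(38)*a = (38/(33 + 38))*48 = (38/71)*48 = 1824/71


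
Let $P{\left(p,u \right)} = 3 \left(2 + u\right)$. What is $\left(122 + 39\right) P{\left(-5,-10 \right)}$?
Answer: $-3864$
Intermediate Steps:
$P{\left(p,u \right)} = 6 + 3 u$
$\left(122 + 39\right) P{\left(-5,-10 \right)} = \left(122 + 39\right) \left(6 + 3 \left(-10\right)\right) = 161 \left(6 - 30\right) = 161 \left(-24\right) = -3864$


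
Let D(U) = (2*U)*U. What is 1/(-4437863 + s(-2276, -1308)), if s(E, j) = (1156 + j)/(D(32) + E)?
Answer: -3/13313587 ≈ -2.2533e-7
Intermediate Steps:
D(U) = 2*U²
s(E, j) = (1156 + j)/(2048 + E) (s(E, j) = (1156 + j)/(2*32² + E) = (1156 + j)/(2*1024 + E) = (1156 + j)/(2048 + E))
1/(-4437863 + s(-2276, -1308)) = 1/(-4437863 + (1156 - 1308)/(2048 - 2276)) = 1/(-4437863 - 152/(-228)) = 1/(-4437863 - 1/228*(-152)) = 1/(-4437863 + ⅔) = 1/(-13313587/3) = -3/13313587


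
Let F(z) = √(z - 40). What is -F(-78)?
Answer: -I*√118 ≈ -10.863*I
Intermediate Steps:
F(z) = √(-40 + z)
-F(-78) = -√(-40 - 78) = -√(-118) = -I*√118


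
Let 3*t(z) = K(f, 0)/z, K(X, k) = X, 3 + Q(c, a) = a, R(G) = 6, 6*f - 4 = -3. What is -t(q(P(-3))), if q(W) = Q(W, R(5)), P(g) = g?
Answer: -1/54 ≈ -0.018519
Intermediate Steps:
f = 1/6 (f = 2/3 + (1/6)*(-3) = 2/3 - 1/2 = 1/6 ≈ 0.16667)
Q(c, a) = -3 + a
q(W) = 3 (q(W) = -3 + 6 = 3)
t(z) = 1/(18*z) (t(z) = (1/(6*z))/3 = 1/(18*z))
-t(q(P(-3))) = -1/(18*3) = -1*1/54 = -1/54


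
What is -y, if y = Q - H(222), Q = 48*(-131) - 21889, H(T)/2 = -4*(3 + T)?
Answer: 26377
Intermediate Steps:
H(T) = -24 - 8*T (H(T) = 2*(-4*(3 + T)) = 2*(-12 - 4*T) = -24 - 8*T)
Q = -28177 (Q = -6288 - 21889 = -28177)
y = -26377 (y = -28177 - (-24 - 8*222) = -28177 - (-24 - 1776) = -28177 - 1*(-1800) = -28177 + 1800 = -26377)
-y = -1*(-26377) = 26377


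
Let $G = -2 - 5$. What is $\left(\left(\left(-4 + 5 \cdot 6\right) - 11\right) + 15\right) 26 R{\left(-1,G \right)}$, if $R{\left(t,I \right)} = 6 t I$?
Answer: $32760$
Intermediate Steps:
$G = -7$
$R{\left(t,I \right)} = 6 I t$
$\left(\left(\left(-4 + 5 \cdot 6\right) - 11\right) + 15\right) 26 R{\left(-1,G \right)} = \left(\left(\left(-4 + 5 \cdot 6\right) - 11\right) + 15\right) 26 \cdot 6 \left(-7\right) \left(-1\right) = \left(\left(\left(-4 + 30\right) - 11\right) + 15\right) 26 \cdot 42 = \left(\left(26 - 11\right) + 15\right) 26 \cdot 42 = \left(15 + 15\right) 26 \cdot 42 = 30 \cdot 26 \cdot 42 = 780 \cdot 42 = 32760$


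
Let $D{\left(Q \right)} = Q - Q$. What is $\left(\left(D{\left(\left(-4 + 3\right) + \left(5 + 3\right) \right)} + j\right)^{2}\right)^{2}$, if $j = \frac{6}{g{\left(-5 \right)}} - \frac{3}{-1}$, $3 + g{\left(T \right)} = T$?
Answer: $\frac{6561}{256} \approx 25.629$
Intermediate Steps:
$g{\left(T \right)} = -3 + T$
$D{\left(Q \right)} = 0$
$j = \frac{9}{4}$ ($j = \frac{6}{-3 - 5} - \frac{3}{-1} = \frac{6}{-8} - -3 = 6 \left(- \frac{1}{8}\right) + 3 = - \frac{3}{4} + 3 = \frac{9}{4} \approx 2.25$)
$\left(\left(D{\left(\left(-4 + 3\right) + \left(5 + 3\right) \right)} + j\right)^{2}\right)^{2} = \left(\left(0 + \frac{9}{4}\right)^{2}\right)^{2} = \left(\left(\frac{9}{4}\right)^{2}\right)^{2} = \left(\frac{81}{16}\right)^{2} = \frac{6561}{256}$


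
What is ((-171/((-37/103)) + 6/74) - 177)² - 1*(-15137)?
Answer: 143201042/1369 ≈ 1.0460e+5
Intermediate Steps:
((-171/((-37/103)) + 6/74) - 177)² - 1*(-15137) = ((-171/((-37*1/103)) + 6*(1/74)) - 177)² + 15137 = ((-171/(-37/103) + 3/37) - 177)² + 15137 = ((-171*(-103/37) + 3/37) - 177)² + 15137 = ((17613/37 + 3/37) - 177)² + 15137 = (17616/37 - 177)² + 15137 = (11067/37)² + 15137 = 122478489/1369 + 15137 = 143201042/1369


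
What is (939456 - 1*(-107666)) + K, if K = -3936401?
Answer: -2889279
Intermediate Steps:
(939456 - 1*(-107666)) + K = (939456 - 1*(-107666)) - 3936401 = (939456 + 107666) - 3936401 = 1047122 - 3936401 = -2889279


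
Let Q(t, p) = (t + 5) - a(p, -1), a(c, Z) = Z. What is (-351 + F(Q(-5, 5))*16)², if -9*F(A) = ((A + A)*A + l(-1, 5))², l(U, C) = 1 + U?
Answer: 10387729/81 ≈ 1.2824e+5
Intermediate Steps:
Q(t, p) = 6 + t (Q(t, p) = (t + 5) - 1*(-1) = (5 + t) + 1 = 6 + t)
F(A) = -4*A⁴/9 (F(A) = -((A + A)*A + (1 - 1))²/9 = -((2*A)*A + 0)²/9 = -(2*A² + 0)²/9 = -4*A⁴/9)
(-351 + F(Q(-5, 5))*16)² = (-351 - 4*(6 - 5)⁴/9*16)² = (-351 - 4/9*1⁴*16)² = (-351 - 4/9*1*16)² = (-351 - 4/9*16)² = (-351 - 64/9)² = (-3223/9)² = 10387729/81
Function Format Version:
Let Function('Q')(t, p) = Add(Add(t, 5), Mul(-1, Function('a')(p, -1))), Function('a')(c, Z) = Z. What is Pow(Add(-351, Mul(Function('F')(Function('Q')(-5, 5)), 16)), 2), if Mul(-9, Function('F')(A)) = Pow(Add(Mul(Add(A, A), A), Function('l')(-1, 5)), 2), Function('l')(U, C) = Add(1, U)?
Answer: Rational(10387729, 81) ≈ 1.2824e+5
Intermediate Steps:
Function('Q')(t, p) = Add(6, t) (Function('Q')(t, p) = Add(Add(t, 5), Mul(-1, -1)) = Add(Add(5, t), 1) = Add(6, t))
Function('F')(A) = Mul(Rational(-4, 9), Pow(A, 4)) (Function('F')(A) = Mul(Rational(-1, 9), Pow(Add(Mul(Add(A, A), A), Add(1, -1)), 2)) = Mul(Rational(-1, 9), Pow(Add(Mul(Mul(2, A), A), 0), 2)) = Mul(Rational(-1, 9), Pow(Add(Mul(2, Pow(A, 2)), 0), 2)) = Mul(Rational(-1, 9), Pow(Mul(2, Pow(A, 2)), 2)) = Mul(Rational(-1, 9), Mul(4, Pow(A, 4))) = Mul(Rational(-4, 9), Pow(A, 4)))
Pow(Add(-351, Mul(Function('F')(Function('Q')(-5, 5)), 16)), 2) = Pow(Add(-351, Mul(Mul(Rational(-4, 9), Pow(Add(6, -5), 4)), 16)), 2) = Pow(Add(-351, Mul(Mul(Rational(-4, 9), Pow(1, 4)), 16)), 2) = Pow(Add(-351, Mul(Mul(Rational(-4, 9), 1), 16)), 2) = Pow(Add(-351, Mul(Rational(-4, 9), 16)), 2) = Pow(Add(-351, Rational(-64, 9)), 2) = Pow(Rational(-3223, 9), 2) = Rational(10387729, 81)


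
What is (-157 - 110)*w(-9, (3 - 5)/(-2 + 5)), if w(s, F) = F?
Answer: 178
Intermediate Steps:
(-157 - 110)*w(-9, (3 - 5)/(-2 + 5)) = (-157 - 110)*((3 - 5)/(-2 + 5)) = -(-534)/3 = -267*(-⅔) = 178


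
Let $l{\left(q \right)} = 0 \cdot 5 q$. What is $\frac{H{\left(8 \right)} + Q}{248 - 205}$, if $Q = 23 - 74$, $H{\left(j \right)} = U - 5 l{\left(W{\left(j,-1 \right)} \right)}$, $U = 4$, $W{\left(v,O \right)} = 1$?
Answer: $- \frac{47}{43} \approx -1.093$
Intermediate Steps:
$l{\left(q \right)} = 0$ ($l{\left(q \right)} = 0 q = 0$)
$H{\left(j \right)} = 4$ ($H{\left(j \right)} = 4 - 0 = 4 + 0 = 4$)
$Q = -51$
$\frac{H{\left(8 \right)} + Q}{248 - 205} = \frac{4 - 51}{248 - 205} = - \frac{47}{43}$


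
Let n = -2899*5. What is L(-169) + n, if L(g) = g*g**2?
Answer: -4841304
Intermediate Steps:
n = -14495
L(g) = g**3
L(-169) + n = (-169)**3 - 14495 = -4826809 - 14495 = -4841304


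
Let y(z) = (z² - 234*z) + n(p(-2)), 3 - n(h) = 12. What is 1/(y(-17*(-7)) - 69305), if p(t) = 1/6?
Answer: -1/82999 ≈ -1.2048e-5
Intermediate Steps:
p(t) = ⅙
n(h) = -9 (n(h) = 3 - 1*12 = 3 - 12 = -9)
y(z) = -9 + z² - 234*z (y(z) = (z² - 234*z) - 9 = -9 + z² - 234*z)
1/(y(-17*(-7)) - 69305) = 1/((-9 + (-17*(-7))² - (-3978)*(-7)) - 69305) = 1/((-9 + 119² - 234*119) - 69305) = 1/((-9 + 14161 - 27846) - 69305) = 1/(-13694 - 69305) = 1/(-82999) = -1/82999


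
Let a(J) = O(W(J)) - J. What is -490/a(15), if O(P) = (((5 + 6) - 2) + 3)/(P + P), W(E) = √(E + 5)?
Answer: 6125/186 + 245*√5/186 ≈ 35.875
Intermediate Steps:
W(E) = √(5 + E)
O(P) = 6/P (O(P) = ((11 - 2) + 3)/((2*P)) = (9 + 3)*(1/(2*P)) = 12*(1/(2*P)) = 6/P)
a(J) = -J + 6/√(5 + J) (a(J) = 6/(√(5 + J)) - J = 6/√(5 + J) - J = -J + 6/√(5 + J))
-490/a(15) = -490/(-1*15 + 6/√(5 + 15)) = -490/(-15 + 6/√20) = -490/(-15 + 6*(√5/10)) = -490/(-15 + 3*√5/5)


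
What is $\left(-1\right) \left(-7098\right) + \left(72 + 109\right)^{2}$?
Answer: $39859$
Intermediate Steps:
$\left(-1\right) \left(-7098\right) + \left(72 + 109\right)^{2} = 7098 + 181^{2} = 7098 + 32761 = 39859$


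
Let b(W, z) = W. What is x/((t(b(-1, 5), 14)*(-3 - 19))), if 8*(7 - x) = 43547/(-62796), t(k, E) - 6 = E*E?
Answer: -3560123/2232523392 ≈ -0.0015947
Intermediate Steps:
t(k, E) = 6 + E² (t(k, E) = 6 + E*E = 6 + E²)
x = 3560123/502368 (x = 7 - 43547/(8*(-62796)) = 7 - 43547*(-1)/(8*62796) = 7 - ⅛*(-43547/62796) = 7 + 43547/502368 = 3560123/502368 ≈ 7.0867)
x/((t(b(-1, 5), 14)*(-3 - 19))) = 3560123/(502368*(((6 + 14²)*(-3 - 19)))) = 3560123/(502368*(((6 + 196)*(-22)))) = 3560123/(502368*((202*(-22)))) = (3560123/502368)/(-4444) = (3560123/502368)*(-1/4444) = -3560123/2232523392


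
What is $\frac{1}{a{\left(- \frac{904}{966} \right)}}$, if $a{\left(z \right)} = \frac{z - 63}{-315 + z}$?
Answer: $\frac{152597}{30881} \approx 4.9415$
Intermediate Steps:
$a{\left(z \right)} = \frac{-63 + z}{-315 + z}$
$\frac{1}{a{\left(- \frac{904}{966} \right)}} = \frac{1}{\frac{1}{-315 - \frac{904}{966}} \left(-63 - \frac{904}{966}\right)} = \frac{1}{\frac{1}{-315 - \frac{452}{483}} \left(-63 - \frac{452}{483}\right)} = \frac{1}{\frac{1}{- \frac{152597}{483}} \left(- \frac{30881}{483}\right)} = \frac{1}{\left(- \frac{483}{152597}\right) \left(- \frac{30881}{483}\right)} = \frac{1}{\frac{30881}{152597}} = \frac{152597}{30881}$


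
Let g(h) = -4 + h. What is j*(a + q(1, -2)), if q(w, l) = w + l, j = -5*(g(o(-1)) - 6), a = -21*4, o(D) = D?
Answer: -4675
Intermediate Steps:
a = -84
j = 55 (j = -5*((-4 - 1) - 6) = -5*(-5 - 6) = -5*(-11) = 55)
q(w, l) = l + w
j*(a + q(1, -2)) = 55*(-84 + (-2 + 1)) = 55*(-84 - 1) = 55*(-85) = -4675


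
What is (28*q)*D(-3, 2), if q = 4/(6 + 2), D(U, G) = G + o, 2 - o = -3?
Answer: 98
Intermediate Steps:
o = 5 (o = 2 - 1*(-3) = 2 + 3 = 5)
D(U, G) = 5 + G (D(U, G) = G + 5 = 5 + G)
q = ½ (q = 4/8 = (⅛)*4 = ½ ≈ 0.50000)
(28*q)*D(-3, 2) = (28*(½))*(5 + 2) = 14*7 = 98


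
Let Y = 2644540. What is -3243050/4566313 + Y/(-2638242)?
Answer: -10315874049560/6023519370873 ≈ -1.7126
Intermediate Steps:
-3243050/4566313 + Y/(-2638242) = -3243050/4566313 + 2644540/(-2638242) = -3243050*1/4566313 + 2644540*(-1/2638242) = -3243050/4566313 - 1322270/1319121 = -10315874049560/6023519370873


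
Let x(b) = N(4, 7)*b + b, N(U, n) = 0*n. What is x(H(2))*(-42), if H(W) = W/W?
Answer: -42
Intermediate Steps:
N(U, n) = 0
H(W) = 1
x(b) = b (x(b) = 0*b + b = 0 + b = b)
x(H(2))*(-42) = 1*(-42) = -42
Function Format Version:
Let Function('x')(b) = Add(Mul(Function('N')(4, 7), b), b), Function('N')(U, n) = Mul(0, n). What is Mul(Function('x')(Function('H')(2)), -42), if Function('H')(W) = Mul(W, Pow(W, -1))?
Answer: -42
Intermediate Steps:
Function('N')(U, n) = 0
Function('H')(W) = 1
Function('x')(b) = b (Function('x')(b) = Add(Mul(0, b), b) = Add(0, b) = b)
Mul(Function('x')(Function('H')(2)), -42) = Mul(1, -42) = -42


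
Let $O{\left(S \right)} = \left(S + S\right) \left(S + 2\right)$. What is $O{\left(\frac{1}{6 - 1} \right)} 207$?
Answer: $\frac{4554}{25} \approx 182.16$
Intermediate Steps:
$O{\left(S \right)} = 2 S \left(2 + S\right)$
$O{\left(\frac{1}{6 - 1} \right)} 207 = \frac{2 \left(2 + \frac{1}{6 - 1}\right)}{6 - 1} \cdot 207 = \frac{2 \left(2 + \frac{1}{5}\right)}{5} \cdot 207 = 2 \cdot \frac{1}{5} \left(2 + \frac{1}{5}\right) 207 = 2 \cdot \frac{1}{5} \cdot \frac{11}{5} \cdot 207 = \frac{22}{25} \cdot 207 = \frac{4554}{25}$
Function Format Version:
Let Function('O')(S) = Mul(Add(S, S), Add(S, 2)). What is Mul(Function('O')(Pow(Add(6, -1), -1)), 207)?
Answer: Rational(4554, 25) ≈ 182.16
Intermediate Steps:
Function('O')(S) = Mul(2, S, Add(2, S)) (Function('O')(S) = Mul(Mul(2, S), Add(2, S)) = Mul(2, S, Add(2, S)))
Mul(Function('O')(Pow(Add(6, -1), -1)), 207) = Mul(Mul(2, Pow(Add(6, -1), -1), Add(2, Pow(Add(6, -1), -1))), 207) = Mul(Mul(2, Pow(5, -1), Add(2, Pow(5, -1))), 207) = Mul(Mul(2, Rational(1, 5), Add(2, Rational(1, 5))), 207) = Mul(Mul(2, Rational(1, 5), Rational(11, 5)), 207) = Mul(Rational(22, 25), 207) = Rational(4554, 25)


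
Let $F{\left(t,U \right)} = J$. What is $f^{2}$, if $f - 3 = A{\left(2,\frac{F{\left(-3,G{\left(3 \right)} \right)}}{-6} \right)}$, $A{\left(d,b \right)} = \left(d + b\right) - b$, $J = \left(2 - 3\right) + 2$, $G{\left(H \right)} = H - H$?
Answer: $25$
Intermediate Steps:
$G{\left(H \right)} = 0$
$J = 1$ ($J = -1 + 2 = 1$)
$F{\left(t,U \right)} = 1$
$A{\left(d,b \right)} = d$ ($A{\left(d,b \right)} = \left(b + d\right) - b = d$)
$f = 5$ ($f = 3 + 2 = 5$)
$f^{2} = 5^{2} = 25$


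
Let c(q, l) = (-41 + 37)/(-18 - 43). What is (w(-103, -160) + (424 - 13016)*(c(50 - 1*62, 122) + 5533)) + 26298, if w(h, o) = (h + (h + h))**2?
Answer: -4242585545/61 ≈ -6.9551e+7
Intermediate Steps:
c(q, l) = 4/61 (c(q, l) = -4/(-61) = -4*(-1/61) = 4/61)
w(h, o) = 9*h**2 (w(h, o) = (h + 2*h)**2 = (3*h)**2 = 9*h**2)
(w(-103, -160) + (424 - 13016)*(c(50 - 1*62, 122) + 5533)) + 26298 = (9*(-103)**2 + (424 - 13016)*(4/61 + 5533)) + 26298 = (9*10609 - 12592*337517/61) + 26298 = (95481 - 4250014064/61) + 26298 = -4244189723/61 + 26298 = -4242585545/61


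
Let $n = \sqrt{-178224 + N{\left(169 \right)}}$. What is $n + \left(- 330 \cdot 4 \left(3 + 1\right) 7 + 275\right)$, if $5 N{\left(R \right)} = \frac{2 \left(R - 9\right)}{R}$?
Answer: $-36685 + \frac{4 i \sqrt{1882487}}{13} \approx -36685.0 + 422.17 i$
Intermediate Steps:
$N{\left(R \right)} = \frac{-18 + 2 R}{5 R}$ ($N{\left(R \right)} = \frac{2 \left(R - 9\right) \frac{1}{R}}{5} = \frac{2 \left(-9 + R\right) \frac{1}{R}}{5} = \frac{\left(-18 + 2 R\right) \frac{1}{R}}{5} = \frac{\frac{1}{R} \left(-18 + 2 R\right)}{5} = \frac{-18 + 2 R}{5 R}$)
$n = \frac{4 i \sqrt{1882487}}{13}$ ($n = \sqrt{-178224 + \frac{2 \left(-9 + 169\right)}{5 \cdot 169}} = \sqrt{-178224 + \frac{2}{5} \cdot \frac{1}{169} \cdot 160} = \sqrt{-178224 + \frac{64}{169}} = \sqrt{- \frac{30119792}{169}} = \frac{4 i \sqrt{1882487}}{13} \approx 422.17 i$)
$n + \left(- 330 \cdot 4 \left(3 + 1\right) 7 + 275\right) = \frac{4 i \sqrt{1882487}}{13} + \left(- 330 \cdot 4 \left(3 + 1\right) 7 + 275\right) = \frac{4 i \sqrt{1882487}}{13} + \left(- 330 \cdot 4 \cdot 4 \cdot 7 + 275\right) = \frac{4 i \sqrt{1882487}}{13} + \left(- 330 \cdot 16 \cdot 7 + 275\right) = \frac{4 i \sqrt{1882487}}{13} + \left(\left(-330\right) 112 + 275\right) = \frac{4 i \sqrt{1882487}}{13} + \left(-36960 + 275\right) = \frac{4 i \sqrt{1882487}}{13} - 36685 = -36685 + \frac{4 i \sqrt{1882487}}{13}$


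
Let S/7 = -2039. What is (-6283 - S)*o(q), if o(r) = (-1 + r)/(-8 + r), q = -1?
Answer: 15980/9 ≈ 1775.6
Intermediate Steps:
S = -14273 (S = 7*(-2039) = -14273)
o(r) = (-1 + r)/(-8 + r)
(-6283 - S)*o(q) = (-6283 - 1*(-14273))*((-1 - 1)/(-8 - 1)) = (-6283 + 14273)*(-2/(-9)) = 7990*(-⅑*(-2)) = 7990*(2/9) = 15980/9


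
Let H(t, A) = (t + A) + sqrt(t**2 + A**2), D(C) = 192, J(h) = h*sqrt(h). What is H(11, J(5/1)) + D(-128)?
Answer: 203 + sqrt(246) + 5*sqrt(5) ≈ 229.86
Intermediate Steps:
J(h) = h**(3/2)
H(t, A) = A + t + sqrt(A**2 + t**2) (H(t, A) = (A + t) + sqrt(A**2 + t**2) = A + t + sqrt(A**2 + t**2))
H(11, J(5/1)) + D(-128) = ((5/1)**(3/2) + 11 + sqrt(((5/1)**(3/2))**2 + 11**2)) + 192 = ((5*1)**(3/2) + 11 + sqrt(((5*1)**(3/2))**2 + 121)) + 192 = (5**(3/2) + 11 + sqrt((5**(3/2))**2 + 121)) + 192 = (5*sqrt(5) + 11 + sqrt((5*sqrt(5))**2 + 121)) + 192 = (5*sqrt(5) + 11 + sqrt(125 + 121)) + 192 = (5*sqrt(5) + 11 + sqrt(246)) + 192 = (11 + sqrt(246) + 5*sqrt(5)) + 192 = 203 + sqrt(246) + 5*sqrt(5)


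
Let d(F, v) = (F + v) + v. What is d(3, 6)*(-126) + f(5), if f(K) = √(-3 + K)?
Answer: -1890 + √2 ≈ -1888.6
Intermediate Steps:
d(F, v) = F + 2*v
d(3, 6)*(-126) + f(5) = (3 + 2*6)*(-126) + √(-3 + 5) = (3 + 12)*(-126) + √2 = 15*(-126) + √2 = -1890 + √2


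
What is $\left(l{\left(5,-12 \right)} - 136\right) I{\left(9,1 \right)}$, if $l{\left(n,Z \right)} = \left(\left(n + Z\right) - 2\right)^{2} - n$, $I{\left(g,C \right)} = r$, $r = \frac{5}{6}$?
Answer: $-50$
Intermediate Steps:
$r = \frac{5}{6}$ ($r = 5 \cdot \frac{1}{6} = \frac{5}{6} \approx 0.83333$)
$I{\left(g,C \right)} = \frac{5}{6}$
$l{\left(n,Z \right)} = \left(-2 + Z + n\right)^{2} - n$ ($l{\left(n,Z \right)} = \left(\left(Z + n\right) - 2\right)^{2} - n = \left(-2 + Z + n\right)^{2} - n$)
$\left(l{\left(5,-12 \right)} - 136\right) I{\left(9,1 \right)} = \left(\left(\left(-2 - 12 + 5\right)^{2} - 5\right) - 136\right) \frac{5}{6} = \left(\left(\left(-9\right)^{2} - 5\right) - 136\right) \frac{5}{6} = \left(\left(81 - 5\right) - 136\right) \frac{5}{6} = \left(76 - 136\right) \frac{5}{6} = \left(-60\right) \frac{5}{6} = -50$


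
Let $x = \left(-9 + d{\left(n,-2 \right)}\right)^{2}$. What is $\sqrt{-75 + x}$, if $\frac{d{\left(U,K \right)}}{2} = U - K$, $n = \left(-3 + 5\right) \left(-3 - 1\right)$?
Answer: $\sqrt{366} \approx 19.131$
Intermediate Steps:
$n = -8$ ($n = 2 \left(-4\right) = -8$)
$d{\left(U,K \right)} = - 2 K + 2 U$ ($d{\left(U,K \right)} = 2 \left(U - K\right) = - 2 K + 2 U$)
$x = 441$ ($x = \left(-9 + \left(\left(-2\right) \left(-2\right) + 2 \left(-8\right)\right)\right)^{2} = \left(-9 + \left(4 - 16\right)\right)^{2} = \left(-9 - 12\right)^{2} = \left(-21\right)^{2} = 441$)
$\sqrt{-75 + x} = \sqrt{-75 + 441} = \sqrt{366}$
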